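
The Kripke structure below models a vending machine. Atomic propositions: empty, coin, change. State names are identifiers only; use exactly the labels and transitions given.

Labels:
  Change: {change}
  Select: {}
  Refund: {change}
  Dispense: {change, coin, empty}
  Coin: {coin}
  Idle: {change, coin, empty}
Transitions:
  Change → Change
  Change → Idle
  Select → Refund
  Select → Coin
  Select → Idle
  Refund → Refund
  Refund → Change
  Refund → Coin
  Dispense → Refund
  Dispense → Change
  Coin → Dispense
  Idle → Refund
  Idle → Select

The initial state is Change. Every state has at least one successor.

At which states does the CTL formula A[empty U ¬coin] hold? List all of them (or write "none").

States satisfying empty: {Dispense, Idle}.
States satisfying ¬coin: {Change, Select, Refund}.
States satisfying A[empty U ¬coin]: {Change, Select, Refund, Dispense, Idle}.

{Change, Select, Refund, Dispense, Idle}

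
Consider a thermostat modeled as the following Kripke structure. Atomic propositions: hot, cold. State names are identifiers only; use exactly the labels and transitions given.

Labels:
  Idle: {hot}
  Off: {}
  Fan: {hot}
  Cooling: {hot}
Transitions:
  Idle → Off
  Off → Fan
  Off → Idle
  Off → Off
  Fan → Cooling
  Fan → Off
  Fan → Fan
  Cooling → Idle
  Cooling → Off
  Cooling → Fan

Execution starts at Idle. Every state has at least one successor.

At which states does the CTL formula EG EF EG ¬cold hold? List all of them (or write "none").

States satisfying EF EG ¬cold: {Idle, Off, Fan, Cooling}.
States satisfying EG EF EG ¬cold: {Idle, Off, Fan, Cooling}.

{Idle, Off, Fan, Cooling}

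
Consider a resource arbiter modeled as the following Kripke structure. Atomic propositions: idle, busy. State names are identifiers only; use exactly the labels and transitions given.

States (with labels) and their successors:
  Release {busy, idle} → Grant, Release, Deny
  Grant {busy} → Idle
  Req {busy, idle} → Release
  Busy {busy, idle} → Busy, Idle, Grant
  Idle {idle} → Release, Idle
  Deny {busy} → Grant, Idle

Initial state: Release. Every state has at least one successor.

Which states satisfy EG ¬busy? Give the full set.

States satisfying ¬busy: {Idle}.
States satisfying EG ¬busy: {Idle}.

{Idle}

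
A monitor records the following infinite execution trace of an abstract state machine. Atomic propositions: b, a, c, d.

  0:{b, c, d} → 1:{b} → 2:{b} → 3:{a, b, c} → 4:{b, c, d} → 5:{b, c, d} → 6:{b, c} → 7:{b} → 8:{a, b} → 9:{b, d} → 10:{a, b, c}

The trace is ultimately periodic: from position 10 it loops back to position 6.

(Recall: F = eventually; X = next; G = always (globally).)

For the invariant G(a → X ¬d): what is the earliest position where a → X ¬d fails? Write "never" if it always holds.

Check a → X ¬d at each position in order: 0 ✓, 1 ✓, 2 ✓.
At position 3 the labels are {a, b, c} and the next position 4 has {b, c, d}, so a → X ¬d is false there. This is the first violation.

3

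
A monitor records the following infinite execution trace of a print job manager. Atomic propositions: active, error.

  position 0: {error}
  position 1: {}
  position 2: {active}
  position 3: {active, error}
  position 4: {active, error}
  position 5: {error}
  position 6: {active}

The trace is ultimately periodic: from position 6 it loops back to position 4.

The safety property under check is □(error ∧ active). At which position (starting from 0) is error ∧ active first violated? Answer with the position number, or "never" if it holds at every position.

0

At position 0 the labels are {error}, so error ∧ active is false there. This is the first violation.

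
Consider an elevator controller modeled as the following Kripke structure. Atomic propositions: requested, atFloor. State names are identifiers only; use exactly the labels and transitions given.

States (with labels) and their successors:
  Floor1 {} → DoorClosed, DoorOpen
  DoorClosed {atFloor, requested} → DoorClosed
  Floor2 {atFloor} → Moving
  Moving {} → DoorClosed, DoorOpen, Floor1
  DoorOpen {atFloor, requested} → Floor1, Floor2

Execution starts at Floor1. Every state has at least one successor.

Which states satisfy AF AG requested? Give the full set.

{DoorClosed}

States satisfying AG requested: {DoorClosed}.
States satisfying AF AG requested: {DoorClosed}.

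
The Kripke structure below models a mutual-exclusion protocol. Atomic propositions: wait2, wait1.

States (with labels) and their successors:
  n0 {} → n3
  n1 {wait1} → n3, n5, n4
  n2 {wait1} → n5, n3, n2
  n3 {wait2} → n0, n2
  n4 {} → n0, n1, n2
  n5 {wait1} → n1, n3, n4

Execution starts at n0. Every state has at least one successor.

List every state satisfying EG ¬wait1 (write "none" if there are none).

{n0, n3, n4}

States satisfying ¬wait1: {n0, n3, n4}.
States satisfying EG ¬wait1: {n0, n3, n4}.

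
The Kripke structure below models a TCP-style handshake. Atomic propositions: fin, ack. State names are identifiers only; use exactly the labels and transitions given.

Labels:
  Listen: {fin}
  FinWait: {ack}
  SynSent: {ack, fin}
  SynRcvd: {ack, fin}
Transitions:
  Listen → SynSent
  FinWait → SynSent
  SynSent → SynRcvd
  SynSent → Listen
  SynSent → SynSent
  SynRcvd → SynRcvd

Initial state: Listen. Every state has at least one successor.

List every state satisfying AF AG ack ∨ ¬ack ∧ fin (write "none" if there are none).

States satisfying AG ack: {SynRcvd}.
States satisfying AF AG ack: {SynRcvd}.
States satisfying ¬ack: {Listen}.
States satisfying ¬ack ∧ fin: {Listen}.
States satisfying AF AG ack ∨ ¬ack ∧ fin: {Listen, SynRcvd}.

{Listen, SynRcvd}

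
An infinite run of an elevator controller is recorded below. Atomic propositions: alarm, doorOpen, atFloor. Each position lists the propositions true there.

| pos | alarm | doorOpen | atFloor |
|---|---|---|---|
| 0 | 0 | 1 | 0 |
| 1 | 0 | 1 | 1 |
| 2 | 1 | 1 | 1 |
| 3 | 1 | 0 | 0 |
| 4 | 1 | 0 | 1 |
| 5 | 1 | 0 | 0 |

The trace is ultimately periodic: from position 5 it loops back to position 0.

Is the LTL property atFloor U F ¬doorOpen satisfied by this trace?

Holds

Walking from position 0: F ¬doorOpen first holds at position 0, and atFloor holds at every earlier position along the way, so atFloor U F ¬doorOpen holds.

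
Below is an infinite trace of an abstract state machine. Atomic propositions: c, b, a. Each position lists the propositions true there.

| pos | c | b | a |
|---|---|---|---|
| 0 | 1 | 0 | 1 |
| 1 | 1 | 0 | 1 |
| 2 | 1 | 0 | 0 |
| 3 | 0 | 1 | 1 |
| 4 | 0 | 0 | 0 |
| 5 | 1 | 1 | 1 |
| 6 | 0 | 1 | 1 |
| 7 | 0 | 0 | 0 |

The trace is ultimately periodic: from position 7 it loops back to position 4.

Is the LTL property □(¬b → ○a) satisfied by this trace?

Violated

¬b → ○a must hold at every position from 0 onward. It fails at position 1, so □(¬b → ○a) is false.
Positions where ¬b holds: 0, 1, 2, 4, 7.
Check ○a at each: 0→ok, 1→fails, 2→ok, 4→ok, 7→fails.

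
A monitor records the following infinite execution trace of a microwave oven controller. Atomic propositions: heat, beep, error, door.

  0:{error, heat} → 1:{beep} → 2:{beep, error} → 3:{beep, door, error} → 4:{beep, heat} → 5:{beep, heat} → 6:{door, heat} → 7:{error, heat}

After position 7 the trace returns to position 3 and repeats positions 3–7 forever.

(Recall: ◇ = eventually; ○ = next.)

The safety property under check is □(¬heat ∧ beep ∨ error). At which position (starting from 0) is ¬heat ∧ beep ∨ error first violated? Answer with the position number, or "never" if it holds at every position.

4

Check ¬heat ∧ beep ∨ error at each position in order: 0 ✓, 1 ✓, 2 ✓, 3 ✓.
At position 4 the labels are {beep, heat}, so ¬heat ∧ beep ∨ error is false there. This is the first violation.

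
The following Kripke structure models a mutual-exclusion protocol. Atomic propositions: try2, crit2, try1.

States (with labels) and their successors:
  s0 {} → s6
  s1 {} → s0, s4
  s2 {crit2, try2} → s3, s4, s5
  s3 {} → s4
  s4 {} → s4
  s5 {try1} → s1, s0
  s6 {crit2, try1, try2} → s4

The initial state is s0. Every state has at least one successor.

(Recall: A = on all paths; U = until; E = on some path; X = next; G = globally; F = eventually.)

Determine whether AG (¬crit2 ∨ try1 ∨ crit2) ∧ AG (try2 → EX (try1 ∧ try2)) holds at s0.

Does not hold

States satisfying ¬crit2 ∨ try1 ∨ crit2: {s0, s1, s2, s3, s4, s5, s6}.
States satisfying AG (¬crit2 ∨ try1 ∨ crit2): {s0, s1, s2, s3, s4, s5, s6}.
States satisfying try2 → EX (try1 ∧ try2): {s0, s1, s3, s4, s5}.
States satisfying AG (try2 → EX (try1 ∧ try2)): {s3, s4}.
States satisfying AG (¬crit2 ∨ try1 ∨ crit2) ∧ AG (try2 → EX (try1 ∧ try2)): {s3, s4}.
s0 ∉ Sat(AG (¬crit2 ∨ try1 ∨ crit2) ∧ AG (try2 → EX (try1 ∧ try2))).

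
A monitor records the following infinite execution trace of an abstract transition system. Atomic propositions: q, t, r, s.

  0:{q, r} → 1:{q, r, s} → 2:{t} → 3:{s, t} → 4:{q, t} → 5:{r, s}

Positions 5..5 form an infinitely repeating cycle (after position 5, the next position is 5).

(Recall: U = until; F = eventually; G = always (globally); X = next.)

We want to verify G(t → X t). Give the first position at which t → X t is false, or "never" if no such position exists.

Check t → X t at each position in order: 0 ✓, 1 ✓, 2 ✓, 3 ✓.
At position 4 the labels are {q, t} and the next position 5 has {r, s}, so t → X t is false there. This is the first violation.

4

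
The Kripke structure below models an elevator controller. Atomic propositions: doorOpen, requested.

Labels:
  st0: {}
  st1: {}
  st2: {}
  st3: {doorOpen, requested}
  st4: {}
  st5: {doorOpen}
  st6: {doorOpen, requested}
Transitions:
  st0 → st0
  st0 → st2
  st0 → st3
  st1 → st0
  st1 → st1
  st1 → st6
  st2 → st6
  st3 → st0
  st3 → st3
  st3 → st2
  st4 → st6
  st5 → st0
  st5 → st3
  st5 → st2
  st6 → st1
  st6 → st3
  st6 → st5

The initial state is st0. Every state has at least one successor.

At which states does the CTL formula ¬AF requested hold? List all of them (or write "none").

States satisfying requested: {st3, st6}.
States satisfying AF requested: {st2, st3, st4, st6}.
States satisfying ¬AF requested: {st0, st1, st5}.

{st0, st1, st5}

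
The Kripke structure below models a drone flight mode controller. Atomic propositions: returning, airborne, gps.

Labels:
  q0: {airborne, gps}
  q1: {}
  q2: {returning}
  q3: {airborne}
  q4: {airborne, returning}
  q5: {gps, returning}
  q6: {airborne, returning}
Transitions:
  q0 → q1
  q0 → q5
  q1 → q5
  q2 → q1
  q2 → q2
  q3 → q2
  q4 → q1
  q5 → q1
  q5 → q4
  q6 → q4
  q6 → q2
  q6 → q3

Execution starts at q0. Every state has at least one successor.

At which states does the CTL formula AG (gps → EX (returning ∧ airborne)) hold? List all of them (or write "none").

States satisfying gps → EX (returning ∧ airborne): {q1, q2, q3, q4, q5, q6}.
States satisfying AG (gps → EX (returning ∧ airborne)): {q1, q2, q3, q4, q5, q6}.

{q1, q2, q3, q4, q5, q6}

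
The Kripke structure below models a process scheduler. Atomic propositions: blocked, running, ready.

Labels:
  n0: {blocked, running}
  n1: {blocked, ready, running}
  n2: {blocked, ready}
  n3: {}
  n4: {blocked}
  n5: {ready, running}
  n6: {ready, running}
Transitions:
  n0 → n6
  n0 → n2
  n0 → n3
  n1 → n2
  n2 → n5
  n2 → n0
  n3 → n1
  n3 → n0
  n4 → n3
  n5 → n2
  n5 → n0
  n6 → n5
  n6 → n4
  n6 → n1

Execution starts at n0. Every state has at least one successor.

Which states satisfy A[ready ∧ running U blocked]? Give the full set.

States satisfying ready ∧ running: {n1, n5, n6}.
States satisfying blocked: {n0, n1, n2, n4}.
States satisfying A[ready ∧ running U blocked]: {n0, n1, n2, n4, n5, n6}.

{n0, n1, n2, n4, n5, n6}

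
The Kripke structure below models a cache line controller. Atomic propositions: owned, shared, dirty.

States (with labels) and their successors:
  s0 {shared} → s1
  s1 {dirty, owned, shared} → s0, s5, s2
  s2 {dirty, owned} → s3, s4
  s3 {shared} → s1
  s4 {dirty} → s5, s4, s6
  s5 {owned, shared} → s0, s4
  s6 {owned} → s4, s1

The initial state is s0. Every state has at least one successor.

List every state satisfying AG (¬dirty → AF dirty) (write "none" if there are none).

{s0, s1, s2, s3, s4, s5, s6}

States satisfying ¬dirty → AF dirty: {s0, s1, s2, s3, s4, s5, s6}.
States satisfying AG (¬dirty → AF dirty): {s0, s1, s2, s3, s4, s5, s6}.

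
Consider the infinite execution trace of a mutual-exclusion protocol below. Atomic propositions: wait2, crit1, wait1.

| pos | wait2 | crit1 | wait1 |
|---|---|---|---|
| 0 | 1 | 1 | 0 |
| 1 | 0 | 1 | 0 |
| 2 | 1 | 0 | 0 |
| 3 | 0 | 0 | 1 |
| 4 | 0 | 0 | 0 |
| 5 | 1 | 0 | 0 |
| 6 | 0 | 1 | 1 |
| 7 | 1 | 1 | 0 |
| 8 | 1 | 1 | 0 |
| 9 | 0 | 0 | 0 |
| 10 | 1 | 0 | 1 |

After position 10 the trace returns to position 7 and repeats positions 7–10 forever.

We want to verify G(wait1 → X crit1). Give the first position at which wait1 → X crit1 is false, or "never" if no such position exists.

3

Check wait1 → X crit1 at each position in order: 0 ✓, 1 ✓, 2 ✓.
At position 3 the labels are {wait1} and the next position 4 has {}, so wait1 → X crit1 is false there. This is the first violation.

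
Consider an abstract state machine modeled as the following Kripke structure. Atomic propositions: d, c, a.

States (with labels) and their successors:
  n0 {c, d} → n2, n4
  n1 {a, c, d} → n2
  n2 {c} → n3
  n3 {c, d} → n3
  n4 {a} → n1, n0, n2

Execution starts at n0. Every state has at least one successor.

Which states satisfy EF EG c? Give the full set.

{n0, n1, n2, n3, n4}

States satisfying EG c: {n0, n1, n2, n3}.
States satisfying EF EG c: {n0, n1, n2, n3, n4}.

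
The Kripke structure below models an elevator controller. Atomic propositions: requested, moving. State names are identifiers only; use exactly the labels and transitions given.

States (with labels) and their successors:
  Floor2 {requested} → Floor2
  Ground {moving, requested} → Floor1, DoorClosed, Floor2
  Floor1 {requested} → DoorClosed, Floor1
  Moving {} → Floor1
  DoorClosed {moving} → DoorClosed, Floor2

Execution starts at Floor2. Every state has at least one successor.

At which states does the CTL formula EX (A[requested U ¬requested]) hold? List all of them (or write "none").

States satisfying A[requested U ¬requested]: {Moving, DoorClosed}.
States satisfying EX (A[requested U ¬requested]): {Ground, Floor1, DoorClosed}.

{Ground, Floor1, DoorClosed}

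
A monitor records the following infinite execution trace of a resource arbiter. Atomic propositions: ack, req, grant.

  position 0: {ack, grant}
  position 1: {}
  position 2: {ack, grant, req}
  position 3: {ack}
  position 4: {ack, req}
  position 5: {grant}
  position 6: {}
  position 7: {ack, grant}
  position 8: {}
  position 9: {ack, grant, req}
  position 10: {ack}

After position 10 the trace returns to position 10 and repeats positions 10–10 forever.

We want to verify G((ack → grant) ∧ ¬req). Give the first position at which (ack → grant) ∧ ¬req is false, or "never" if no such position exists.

2

Check (ack → grant) ∧ ¬req at each position in order: 0 ✓, 1 ✓.
At position 2 the labels are {ack, grant, req}, so (ack → grant) ∧ ¬req is false there. This is the first violation.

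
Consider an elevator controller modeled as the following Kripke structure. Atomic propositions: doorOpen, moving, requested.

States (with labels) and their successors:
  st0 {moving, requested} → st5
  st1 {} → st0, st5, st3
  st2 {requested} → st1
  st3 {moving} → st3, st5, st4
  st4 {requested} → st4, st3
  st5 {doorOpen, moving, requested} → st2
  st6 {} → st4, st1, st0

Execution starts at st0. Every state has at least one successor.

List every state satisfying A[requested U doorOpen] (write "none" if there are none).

{st0, st5}

States satisfying requested: {st0, st2, st4, st5}.
States satisfying doorOpen: {st5}.
States satisfying A[requested U doorOpen]: {st0, st5}.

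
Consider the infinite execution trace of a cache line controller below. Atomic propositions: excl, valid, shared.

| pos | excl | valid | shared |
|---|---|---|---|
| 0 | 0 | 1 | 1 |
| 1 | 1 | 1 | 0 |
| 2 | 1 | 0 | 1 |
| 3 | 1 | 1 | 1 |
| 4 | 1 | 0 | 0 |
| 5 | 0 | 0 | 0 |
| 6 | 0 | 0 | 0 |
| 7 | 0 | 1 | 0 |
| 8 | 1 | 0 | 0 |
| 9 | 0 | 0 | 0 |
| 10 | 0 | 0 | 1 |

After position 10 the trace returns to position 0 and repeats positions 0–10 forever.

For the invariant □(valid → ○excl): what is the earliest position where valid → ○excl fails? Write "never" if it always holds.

valid → ○excl holds at every position 0..10, and those are all the positions the trace ever visits, so the invariant □(valid → ○excl) is never violated.

never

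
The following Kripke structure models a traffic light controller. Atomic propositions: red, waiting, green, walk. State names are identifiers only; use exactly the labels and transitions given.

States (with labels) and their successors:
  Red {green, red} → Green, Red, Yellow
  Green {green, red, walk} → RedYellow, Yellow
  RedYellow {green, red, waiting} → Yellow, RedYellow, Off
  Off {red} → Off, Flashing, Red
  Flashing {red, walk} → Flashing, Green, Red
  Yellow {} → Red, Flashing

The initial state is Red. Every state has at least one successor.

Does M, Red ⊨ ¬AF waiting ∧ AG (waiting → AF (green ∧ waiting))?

States satisfying waiting: {RedYellow}.
States satisfying AF waiting: {RedYellow}.
States satisfying ¬AF waiting: {Red, Green, Off, Flashing, Yellow}.
States satisfying waiting → AF (green ∧ waiting): {Red, Green, RedYellow, Off, Flashing, Yellow}.
States satisfying AG (waiting → AF (green ∧ waiting)): {Red, Green, RedYellow, Off, Flashing, Yellow}.
States satisfying ¬AF waiting ∧ AG (waiting → AF (green ∧ waiting)): {Red, Green, Off, Flashing, Yellow}.
Red ∈ Sat(¬AF waiting ∧ AG (waiting → AF (green ∧ waiting))).

Yes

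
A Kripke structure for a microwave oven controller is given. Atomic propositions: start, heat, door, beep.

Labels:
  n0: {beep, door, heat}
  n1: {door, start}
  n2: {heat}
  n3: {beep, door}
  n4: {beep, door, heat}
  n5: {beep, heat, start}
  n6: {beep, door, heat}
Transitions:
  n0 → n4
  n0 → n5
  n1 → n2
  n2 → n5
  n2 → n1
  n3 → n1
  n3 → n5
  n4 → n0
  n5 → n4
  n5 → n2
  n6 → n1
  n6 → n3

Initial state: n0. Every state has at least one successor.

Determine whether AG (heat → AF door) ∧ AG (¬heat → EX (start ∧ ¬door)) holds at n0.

States satisfying heat → AF door: {n0, n1, n3, n4, n6}.
States satisfying AG (heat → AF door): ∅.
States satisfying ¬heat → EX (start ∧ ¬door): {n0, n2, n3, n4, n5, n6}.
States satisfying AG (¬heat → EX (start ∧ ¬door)): ∅.
States satisfying AG (heat → AF door) ∧ AG (¬heat → EX (start ∧ ¬door)): ∅.
n0 ∉ Sat(AG (heat → AF door) ∧ AG (¬heat → EX (start ∧ ¬door))).

Violated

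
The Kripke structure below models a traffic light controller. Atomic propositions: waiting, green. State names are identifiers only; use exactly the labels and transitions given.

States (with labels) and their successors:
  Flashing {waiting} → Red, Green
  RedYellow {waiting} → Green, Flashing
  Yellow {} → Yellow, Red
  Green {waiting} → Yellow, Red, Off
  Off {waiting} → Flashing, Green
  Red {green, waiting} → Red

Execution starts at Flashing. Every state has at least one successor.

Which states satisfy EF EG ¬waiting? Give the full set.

States satisfying EG ¬waiting: {Yellow}.
States satisfying EF EG ¬waiting: {Flashing, RedYellow, Yellow, Green, Off}.

{Flashing, RedYellow, Yellow, Green, Off}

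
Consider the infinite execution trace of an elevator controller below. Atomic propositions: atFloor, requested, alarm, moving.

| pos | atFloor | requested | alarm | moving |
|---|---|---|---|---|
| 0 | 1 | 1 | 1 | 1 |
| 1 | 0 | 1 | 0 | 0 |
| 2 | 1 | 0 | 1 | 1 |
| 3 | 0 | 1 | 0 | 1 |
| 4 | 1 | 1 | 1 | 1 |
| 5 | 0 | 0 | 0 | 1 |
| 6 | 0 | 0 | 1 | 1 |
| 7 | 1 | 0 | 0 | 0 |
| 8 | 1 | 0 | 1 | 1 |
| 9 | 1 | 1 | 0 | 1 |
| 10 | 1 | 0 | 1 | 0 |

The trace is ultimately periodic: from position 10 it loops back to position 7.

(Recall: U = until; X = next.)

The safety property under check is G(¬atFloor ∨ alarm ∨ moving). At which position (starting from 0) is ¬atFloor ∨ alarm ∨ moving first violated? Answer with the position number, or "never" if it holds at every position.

Check ¬atFloor ∨ alarm ∨ moving at each position in order: 0 ✓, 1 ✓, 2 ✓, 3 ✓, 4 ✓, 5 ✓, 6 ✓.
At position 7 the labels are {atFloor}, so ¬atFloor ∨ alarm ∨ moving is false there. This is the first violation.

7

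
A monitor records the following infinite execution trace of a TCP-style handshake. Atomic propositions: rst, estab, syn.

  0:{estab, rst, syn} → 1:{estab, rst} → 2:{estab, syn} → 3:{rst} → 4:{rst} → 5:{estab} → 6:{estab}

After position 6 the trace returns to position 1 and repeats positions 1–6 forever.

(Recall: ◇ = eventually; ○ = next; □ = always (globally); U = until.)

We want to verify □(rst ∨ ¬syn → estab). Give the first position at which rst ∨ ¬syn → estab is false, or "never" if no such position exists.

Check rst ∨ ¬syn → estab at each position in order: 0 ✓, 1 ✓, 2 ✓.
At position 3 the labels are {rst}, so rst ∨ ¬syn → estab is false there. This is the first violation.

3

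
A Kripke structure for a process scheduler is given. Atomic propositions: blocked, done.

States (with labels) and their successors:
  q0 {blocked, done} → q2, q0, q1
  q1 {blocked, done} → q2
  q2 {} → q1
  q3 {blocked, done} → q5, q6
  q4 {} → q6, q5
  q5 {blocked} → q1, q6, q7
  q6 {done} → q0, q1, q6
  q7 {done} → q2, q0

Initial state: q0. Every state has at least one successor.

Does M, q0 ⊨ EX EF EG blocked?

Satisfied

States satisfying EF EG blocked: {q0, q3, q4, q5, q6, q7}.
States satisfying EX EF EG blocked: {q0, q3, q4, q5, q6, q7}.
q0 ∈ Sat(EX EF EG blocked).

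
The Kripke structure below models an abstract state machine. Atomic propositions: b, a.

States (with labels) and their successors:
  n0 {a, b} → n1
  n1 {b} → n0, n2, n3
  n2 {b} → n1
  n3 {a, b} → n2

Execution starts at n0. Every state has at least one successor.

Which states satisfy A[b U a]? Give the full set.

{n0, n3}

States satisfying b: {n0, n1, n2, n3}.
States satisfying a: {n0, n3}.
States satisfying A[b U a]: {n0, n3}.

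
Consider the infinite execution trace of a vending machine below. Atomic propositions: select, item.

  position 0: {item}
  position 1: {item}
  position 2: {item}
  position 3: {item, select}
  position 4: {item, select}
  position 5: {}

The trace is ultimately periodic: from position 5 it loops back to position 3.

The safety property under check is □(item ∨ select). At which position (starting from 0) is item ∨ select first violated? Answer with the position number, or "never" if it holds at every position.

Check item ∨ select at each position in order: 0 ✓, 1 ✓, 2 ✓, 3 ✓, 4 ✓.
At position 5 the labels are {}, so item ∨ select is false there. This is the first violation.

5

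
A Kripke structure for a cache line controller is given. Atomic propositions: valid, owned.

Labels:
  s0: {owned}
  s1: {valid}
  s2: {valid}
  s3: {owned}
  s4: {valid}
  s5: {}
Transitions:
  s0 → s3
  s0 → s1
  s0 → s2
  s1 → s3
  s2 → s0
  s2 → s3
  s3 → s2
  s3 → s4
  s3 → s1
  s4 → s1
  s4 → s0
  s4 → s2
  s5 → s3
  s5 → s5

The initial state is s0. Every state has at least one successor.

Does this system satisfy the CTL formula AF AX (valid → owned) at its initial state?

No

States satisfying AX (valid → owned): {s1, s2, s5}.
States satisfying AF AX (valid → owned): {s1, s2, s5}.
There is a path from s0 along which AX (valid → owned) never holds.
s0 ∉ Sat(AF AX (valid → owned)).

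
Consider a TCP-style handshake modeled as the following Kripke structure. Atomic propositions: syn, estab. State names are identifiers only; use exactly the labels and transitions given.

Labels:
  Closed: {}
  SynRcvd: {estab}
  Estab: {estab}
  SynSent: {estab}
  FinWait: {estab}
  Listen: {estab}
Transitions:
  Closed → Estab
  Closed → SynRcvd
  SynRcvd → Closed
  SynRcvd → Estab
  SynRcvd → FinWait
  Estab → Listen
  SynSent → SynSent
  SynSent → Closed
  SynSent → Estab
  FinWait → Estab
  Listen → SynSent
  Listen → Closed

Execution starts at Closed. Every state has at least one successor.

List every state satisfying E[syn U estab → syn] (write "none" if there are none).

{Closed}

States satisfying syn: ∅.
States satisfying estab → syn: {Closed}.
States satisfying E[syn U estab → syn]: {Closed}.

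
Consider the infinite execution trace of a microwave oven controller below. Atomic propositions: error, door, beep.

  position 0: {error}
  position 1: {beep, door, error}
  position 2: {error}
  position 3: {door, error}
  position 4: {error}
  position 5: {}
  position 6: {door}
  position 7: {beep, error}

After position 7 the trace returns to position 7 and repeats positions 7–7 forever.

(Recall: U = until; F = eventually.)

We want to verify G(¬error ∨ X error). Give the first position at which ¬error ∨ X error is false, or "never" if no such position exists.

4

Check ¬error ∨ X error at each position in order: 0 ✓, 1 ✓, 2 ✓, 3 ✓.
At position 4 the labels are {error} and the next position 5 has {}, so ¬error ∨ X error is false there. This is the first violation.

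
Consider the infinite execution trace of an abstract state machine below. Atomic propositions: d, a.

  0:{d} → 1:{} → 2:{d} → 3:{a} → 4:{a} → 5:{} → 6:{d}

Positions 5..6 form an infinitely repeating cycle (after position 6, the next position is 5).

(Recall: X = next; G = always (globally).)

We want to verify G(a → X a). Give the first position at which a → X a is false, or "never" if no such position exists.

Check a → X a at each position in order: 0 ✓, 1 ✓, 2 ✓, 3 ✓.
At position 4 the labels are {a} and the next position 5 has {}, so a → X a is false there. This is the first violation.

4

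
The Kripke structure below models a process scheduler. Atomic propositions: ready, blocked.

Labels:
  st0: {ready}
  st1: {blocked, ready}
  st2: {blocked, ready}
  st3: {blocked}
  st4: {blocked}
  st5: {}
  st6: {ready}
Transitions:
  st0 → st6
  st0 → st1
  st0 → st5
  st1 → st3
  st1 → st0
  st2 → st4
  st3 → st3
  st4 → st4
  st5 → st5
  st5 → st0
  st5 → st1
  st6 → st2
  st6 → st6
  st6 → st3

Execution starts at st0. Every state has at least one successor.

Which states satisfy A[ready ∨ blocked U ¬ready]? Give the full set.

{st2, st3, st4, st5}

States satisfying ready ∨ blocked: {st0, st1, st2, st3, st4, st6}.
States satisfying ¬ready: {st3, st4, st5}.
States satisfying A[ready ∨ blocked U ¬ready]: {st2, st3, st4, st5}.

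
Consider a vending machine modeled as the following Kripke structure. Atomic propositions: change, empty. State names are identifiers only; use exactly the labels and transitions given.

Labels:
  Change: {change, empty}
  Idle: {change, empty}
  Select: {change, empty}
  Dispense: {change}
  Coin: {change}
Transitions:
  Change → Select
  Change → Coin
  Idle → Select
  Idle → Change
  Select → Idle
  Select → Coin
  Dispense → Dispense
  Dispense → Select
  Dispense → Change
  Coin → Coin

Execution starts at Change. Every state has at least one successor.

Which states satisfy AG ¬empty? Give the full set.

{Coin}

States satisfying ¬empty: {Dispense, Coin}.
States satisfying AG ¬empty: {Coin}.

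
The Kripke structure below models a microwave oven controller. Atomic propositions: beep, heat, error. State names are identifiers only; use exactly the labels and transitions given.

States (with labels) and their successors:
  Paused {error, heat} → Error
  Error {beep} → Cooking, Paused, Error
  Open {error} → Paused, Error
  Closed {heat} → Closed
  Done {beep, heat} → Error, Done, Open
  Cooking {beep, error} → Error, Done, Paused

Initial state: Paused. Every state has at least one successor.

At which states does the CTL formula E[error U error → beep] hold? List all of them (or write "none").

States satisfying error: {Paused, Open, Cooking}.
States satisfying error → beep: {Error, Closed, Done, Cooking}.
States satisfying E[error U error → beep]: {Paused, Error, Open, Closed, Done, Cooking}.

{Paused, Error, Open, Closed, Done, Cooking}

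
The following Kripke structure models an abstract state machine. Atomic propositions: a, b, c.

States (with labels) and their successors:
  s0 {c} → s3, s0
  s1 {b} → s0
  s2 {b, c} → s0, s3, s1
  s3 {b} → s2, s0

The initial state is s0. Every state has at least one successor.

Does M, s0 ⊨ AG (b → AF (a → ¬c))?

States satisfying b → AF (a → ¬c): {s0, s1, s2, s3}.
States satisfying AG (b → AF (a → ¬c)): {s0, s1, s2, s3}.
Every state reachable from s0 satisfies b → AF (a → ¬c).
s0 ∈ Sat(AG (b → AF (a → ¬c))).

Yes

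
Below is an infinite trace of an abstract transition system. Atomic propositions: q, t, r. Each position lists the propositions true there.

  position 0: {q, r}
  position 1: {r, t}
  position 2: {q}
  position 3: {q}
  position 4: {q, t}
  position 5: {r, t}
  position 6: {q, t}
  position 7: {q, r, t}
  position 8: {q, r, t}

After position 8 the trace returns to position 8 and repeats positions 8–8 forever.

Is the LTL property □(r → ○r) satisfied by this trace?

r → ○r must hold at every position from 0 onward. It fails at position 1, so □(r → ○r) is false.
Positions where r holds: 0, 1, 5, 7, 8.
Check ○r at each: 0→ok, 1→fails, 5→fails, 7→ok, 8→ok.

Violated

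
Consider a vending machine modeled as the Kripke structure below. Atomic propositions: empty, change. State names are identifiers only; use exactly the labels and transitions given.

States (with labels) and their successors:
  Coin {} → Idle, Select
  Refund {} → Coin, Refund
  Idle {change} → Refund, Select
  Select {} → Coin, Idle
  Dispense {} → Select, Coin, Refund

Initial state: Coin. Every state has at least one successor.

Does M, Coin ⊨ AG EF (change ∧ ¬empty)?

Holds

States satisfying EF (change ∧ ¬empty): {Coin, Refund, Idle, Select, Dispense}.
States satisfying AG EF (change ∧ ¬empty): {Coin, Refund, Idle, Select, Dispense}.
Every state reachable from Coin satisfies EF (change ∧ ¬empty).
Coin ∈ Sat(AG EF (change ∧ ¬empty)).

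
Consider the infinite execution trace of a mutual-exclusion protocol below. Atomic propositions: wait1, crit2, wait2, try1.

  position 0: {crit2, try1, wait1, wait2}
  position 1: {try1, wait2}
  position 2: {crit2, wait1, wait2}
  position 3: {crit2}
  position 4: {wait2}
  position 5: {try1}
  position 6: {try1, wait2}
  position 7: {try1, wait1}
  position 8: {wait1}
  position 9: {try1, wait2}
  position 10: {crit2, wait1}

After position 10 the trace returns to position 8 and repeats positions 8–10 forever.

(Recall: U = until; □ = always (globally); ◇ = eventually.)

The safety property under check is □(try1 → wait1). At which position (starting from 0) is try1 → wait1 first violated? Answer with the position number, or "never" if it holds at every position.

Check try1 → wait1 at each position in order: 0 ✓.
At position 1 the labels are {try1, wait2}, so try1 → wait1 is false there. This is the first violation.

1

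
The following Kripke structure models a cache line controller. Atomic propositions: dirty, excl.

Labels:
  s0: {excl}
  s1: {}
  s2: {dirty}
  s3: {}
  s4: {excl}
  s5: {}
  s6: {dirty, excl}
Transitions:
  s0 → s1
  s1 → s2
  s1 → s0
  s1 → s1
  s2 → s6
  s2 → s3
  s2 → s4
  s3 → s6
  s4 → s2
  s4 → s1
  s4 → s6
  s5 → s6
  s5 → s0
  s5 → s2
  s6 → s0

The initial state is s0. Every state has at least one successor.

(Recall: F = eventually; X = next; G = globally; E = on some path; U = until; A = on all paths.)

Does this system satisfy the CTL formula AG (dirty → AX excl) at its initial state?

States satisfying dirty → AX excl: {s0, s1, s3, s4, s5, s6}.
States satisfying AG (dirty → AX excl): ∅.
s2 is reachable from s0 and violates dirty → AX excl, so AG fails at s0.
s0 ∉ Sat(AG (dirty → AX excl)).

Violated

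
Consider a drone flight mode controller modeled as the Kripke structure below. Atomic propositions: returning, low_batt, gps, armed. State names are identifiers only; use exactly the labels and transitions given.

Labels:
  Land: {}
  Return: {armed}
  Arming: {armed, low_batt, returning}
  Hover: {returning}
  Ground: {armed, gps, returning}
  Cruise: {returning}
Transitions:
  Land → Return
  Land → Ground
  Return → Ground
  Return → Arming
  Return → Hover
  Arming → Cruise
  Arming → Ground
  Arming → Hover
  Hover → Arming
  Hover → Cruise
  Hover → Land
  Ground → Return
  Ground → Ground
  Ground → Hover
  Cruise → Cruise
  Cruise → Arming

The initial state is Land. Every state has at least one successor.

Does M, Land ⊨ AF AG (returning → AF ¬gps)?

States satisfying AG (returning → AF ¬gps): ∅.
States satisfying AF AG (returning → AF ¬gps): ∅.
There is a path from Land along which AG (returning → AF ¬gps) never holds.
Land ∉ Sat(AF AG (returning → AF ¬gps)).

Does not hold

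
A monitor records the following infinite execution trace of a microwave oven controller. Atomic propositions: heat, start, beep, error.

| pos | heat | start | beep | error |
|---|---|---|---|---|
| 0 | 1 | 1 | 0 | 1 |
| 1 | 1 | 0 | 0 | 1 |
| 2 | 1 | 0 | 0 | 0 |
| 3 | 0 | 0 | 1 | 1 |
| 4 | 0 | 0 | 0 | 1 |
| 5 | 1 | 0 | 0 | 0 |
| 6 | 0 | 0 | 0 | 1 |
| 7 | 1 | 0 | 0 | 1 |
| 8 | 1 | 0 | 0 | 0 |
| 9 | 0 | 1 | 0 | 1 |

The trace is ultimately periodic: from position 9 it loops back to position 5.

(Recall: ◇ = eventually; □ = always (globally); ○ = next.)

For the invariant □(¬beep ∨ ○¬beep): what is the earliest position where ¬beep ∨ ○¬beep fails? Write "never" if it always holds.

never

¬beep ∨ ○¬beep holds at every position 0..9, and those are all the positions the trace ever visits, so the invariant □(¬beep ∨ ○¬beep) is never violated.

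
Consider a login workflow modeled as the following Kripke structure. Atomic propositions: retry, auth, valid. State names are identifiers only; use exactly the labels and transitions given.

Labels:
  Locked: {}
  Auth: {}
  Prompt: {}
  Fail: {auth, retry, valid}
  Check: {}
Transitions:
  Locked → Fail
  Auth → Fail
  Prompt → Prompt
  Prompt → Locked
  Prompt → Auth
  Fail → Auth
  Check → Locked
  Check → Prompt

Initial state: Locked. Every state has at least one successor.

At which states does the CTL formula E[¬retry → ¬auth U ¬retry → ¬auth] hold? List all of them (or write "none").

States satisfying ¬retry → ¬auth: {Locked, Auth, Prompt, Fail, Check}.
States satisfying E[¬retry → ¬auth U ¬retry → ¬auth]: {Locked, Auth, Prompt, Fail, Check}.

{Locked, Auth, Prompt, Fail, Check}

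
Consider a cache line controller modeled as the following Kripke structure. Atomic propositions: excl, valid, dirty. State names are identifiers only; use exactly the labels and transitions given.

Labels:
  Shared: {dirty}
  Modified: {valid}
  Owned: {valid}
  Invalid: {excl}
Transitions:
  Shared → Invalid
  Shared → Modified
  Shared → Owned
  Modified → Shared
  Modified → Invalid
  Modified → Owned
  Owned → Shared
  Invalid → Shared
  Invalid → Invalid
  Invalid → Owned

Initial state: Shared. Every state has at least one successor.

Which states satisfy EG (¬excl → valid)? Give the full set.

States satisfying ¬excl → valid: {Modified, Owned, Invalid}.
States satisfying EG (¬excl → valid): {Modified, Invalid}.

{Modified, Invalid}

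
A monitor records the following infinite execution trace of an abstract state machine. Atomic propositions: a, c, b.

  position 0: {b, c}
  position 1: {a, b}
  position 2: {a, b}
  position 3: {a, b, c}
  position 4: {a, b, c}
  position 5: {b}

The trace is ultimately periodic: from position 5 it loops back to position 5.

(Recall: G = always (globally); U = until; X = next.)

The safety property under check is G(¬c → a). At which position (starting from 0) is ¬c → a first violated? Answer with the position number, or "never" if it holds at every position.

Check ¬c → a at each position in order: 0 ✓, 1 ✓, 2 ✓, 3 ✓, 4 ✓.
At position 5 the labels are {b}, so ¬c → a is false there. This is the first violation.

5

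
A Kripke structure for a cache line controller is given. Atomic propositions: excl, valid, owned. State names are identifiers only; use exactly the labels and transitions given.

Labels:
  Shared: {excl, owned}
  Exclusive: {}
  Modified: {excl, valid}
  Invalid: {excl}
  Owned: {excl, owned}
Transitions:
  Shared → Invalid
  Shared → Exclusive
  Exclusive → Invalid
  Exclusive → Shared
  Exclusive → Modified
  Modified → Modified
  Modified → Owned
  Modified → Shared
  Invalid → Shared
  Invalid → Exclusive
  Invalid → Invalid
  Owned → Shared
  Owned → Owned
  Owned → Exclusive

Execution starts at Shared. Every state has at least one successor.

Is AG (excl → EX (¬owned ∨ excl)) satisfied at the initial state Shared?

Holds

States satisfying excl → EX (¬owned ∨ excl): {Shared, Exclusive, Modified, Invalid, Owned}.
States satisfying AG (excl → EX (¬owned ∨ excl)): {Shared, Exclusive, Modified, Invalid, Owned}.
Every state reachable from Shared satisfies excl → EX (¬owned ∨ excl).
Shared ∈ Sat(AG (excl → EX (¬owned ∨ excl))).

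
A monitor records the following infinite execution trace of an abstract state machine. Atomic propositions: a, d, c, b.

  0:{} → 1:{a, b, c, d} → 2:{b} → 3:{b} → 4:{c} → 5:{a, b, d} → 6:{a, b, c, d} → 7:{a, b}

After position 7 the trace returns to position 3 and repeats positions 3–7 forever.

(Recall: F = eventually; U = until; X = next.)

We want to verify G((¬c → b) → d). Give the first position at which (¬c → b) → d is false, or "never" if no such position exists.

2

Check (¬c → b) → d at each position in order: 0 ✓, 1 ✓.
At position 2 the labels are {b}, so (¬c → b) → d is false there. This is the first violation.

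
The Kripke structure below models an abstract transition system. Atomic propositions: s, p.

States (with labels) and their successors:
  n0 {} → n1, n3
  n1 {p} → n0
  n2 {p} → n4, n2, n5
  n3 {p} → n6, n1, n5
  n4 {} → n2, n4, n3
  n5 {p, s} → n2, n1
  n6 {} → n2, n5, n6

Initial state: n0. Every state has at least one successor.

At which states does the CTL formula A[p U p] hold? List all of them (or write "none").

States satisfying p: {n1, n2, n3, n5}.
States satisfying A[p U p]: {n1, n2, n3, n5}.

{n1, n2, n3, n5}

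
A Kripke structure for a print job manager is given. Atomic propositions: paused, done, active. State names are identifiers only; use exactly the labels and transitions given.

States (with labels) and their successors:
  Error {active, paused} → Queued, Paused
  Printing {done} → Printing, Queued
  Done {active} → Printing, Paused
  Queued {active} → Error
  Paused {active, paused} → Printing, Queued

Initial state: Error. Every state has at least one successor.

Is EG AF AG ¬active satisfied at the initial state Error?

States satisfying AF AG ¬active: ∅.
States satisfying EG AF AG ¬active: ∅.
No suitable path/successor from Error witnesses the formula.
Error ∉ Sat(EG AF AG ¬active).

Violated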